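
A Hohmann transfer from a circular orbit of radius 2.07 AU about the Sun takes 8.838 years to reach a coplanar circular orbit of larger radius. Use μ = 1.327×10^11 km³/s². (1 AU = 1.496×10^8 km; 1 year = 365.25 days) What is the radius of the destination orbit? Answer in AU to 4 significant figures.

r₂ = 11.50 AU

In km: r₁ = 2.07 × 1.496×10^8 = 3.09672×10^8 km.
Transfer time t = 8.838 years × 365.25 × 86400 s = 2.789060688×10^8 s, and t = π√(a_t³/μ).
So a_t = (μ t²/π²)^(1/3) = (1.327×10^11 × (2.789060688×10^8)² / π²)^(1/3) = 1.0151×10^9 km.
Since a_t = (r₁ + r₂)/2, r₂ = 2a_t − r₁ = 2×1.0151×10^9 − 3.09672×10^8 = 1.720528×10^9 km.
In AU: r₂ = 1.720528×10^9 / 1.496×10^8 = 11.50 AU.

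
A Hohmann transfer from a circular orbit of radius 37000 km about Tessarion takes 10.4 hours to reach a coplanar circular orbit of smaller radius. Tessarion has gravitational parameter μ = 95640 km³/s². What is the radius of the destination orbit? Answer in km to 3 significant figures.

Transfer time t = 10.4 hours = 37440 s, and t = π√(a_t³/μ).
So a_t = (μ t²/π²)^(1/3) = (95640 × (37440)² / π²)^(1/3) = 23860 km.
Since a_t = (r₁ + r₂)/2, r₂ = 2a_t − r₁ = 2×23860 − 37000 = 10720 km.

r₂ = 10700 km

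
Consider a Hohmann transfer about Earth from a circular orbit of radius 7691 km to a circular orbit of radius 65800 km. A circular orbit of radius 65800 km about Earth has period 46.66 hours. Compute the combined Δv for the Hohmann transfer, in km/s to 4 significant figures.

From Kepler's third law T² = 4π²r³/μ at r = 65800 km, T = 46.66 hours = 46.66 × 3600 s = 1.67976×10^5 s: μ = 4π²r³/T² = 3.98605×10^5 km³/s².
Transfer-ellipse semi-major axis a_t = (r₁ + r₂)/2 = (7691 + 65800)/2 = 36745.5 km.
Circular speed at r₁: v₁ = √(μ/r₁) = √(3.98605×10^5/7691) = 7.199 km/s.
On the transfer ellipse at r₁, vis-viva equation gives v_p = √[μ(2/r₁ − 1/a_t)] = 9.634 km/s.
First burn Δv₁ = |v_p − v₁| = 2.435 km/s.
At r₂, v₂ = √(μ/r₂) = 2.461 km/s.
Transfer-orbit speed at r₂: v_a = √[μ(2/r₂ − 1/a_t)] = 1.126 km/s.
Second burn Δv₂ = |v₂ − v_a| = 1.335 km/s.
Δv = Δv₁ + Δv₂ = 2.435 + 1.335 = 3.770 km/s.

Δv = 3.770 km/s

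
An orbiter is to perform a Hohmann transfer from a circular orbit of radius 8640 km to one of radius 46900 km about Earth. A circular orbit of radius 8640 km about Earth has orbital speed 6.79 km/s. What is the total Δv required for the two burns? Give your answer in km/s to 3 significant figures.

From the circular-orbit relation v² = μ/r at r = 8640 km: μ = v²r = (6.79)² × 8640 = 3.98339×10^5 km³/s².
Transfer-ellipse semi-major axis a_t = (r₁ + r₂)/2 = (8640 + 46900)/2 = 27770 km.
Circular speed at r₁: v₁ = √(μ/r₁) = √(3.98339×10^5/8640) = 6.790 km/s.
On the transfer ellipse at r₁, vis-viva equation gives v_p = √[μ(2/r₁ − 1/a_t)] = 8.824 km/s.
First burn Δv₁ = |v_p − v₁| = 2.034 km/s.
At r₂, v₂ = √(μ/r₂) = 2.9143 km/s.
Transfer-orbit speed at r₂: v_a = √[μ(2/r₂ − 1/a_t)] = 1.6256 km/s.
Second burn Δv₂ = |v₂ − v_a| = 1.289 km/s.
Δv = Δv₁ + Δv₂ = 2.034 + 1.289 = 3.323 km/s.

Δv = 3.32 km/s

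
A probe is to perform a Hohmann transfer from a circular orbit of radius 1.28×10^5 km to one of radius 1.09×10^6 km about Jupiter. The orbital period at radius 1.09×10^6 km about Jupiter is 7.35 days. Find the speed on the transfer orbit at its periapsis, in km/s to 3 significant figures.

v = 42.1 km/s

From Kepler's third law T² = 4π²r³/μ at r = 1.09×10^6 km, T = 7.35 days = 7.35 × 86400 s = 6.3504×10^5 s: μ = 4π²r³/T² = 1.26776×10^8 km³/s².
Transfer-ellipse semi-major axis a_t = (r₁ + r₂)/2 = (1.280×10^5 + 1.090×10^6)/2 = 6.090×10^5 km.
At periapsis, r = 1.280×10^5 km.
Applying v² = μ(2/r − 1/a_t): v = 42.10 km/s.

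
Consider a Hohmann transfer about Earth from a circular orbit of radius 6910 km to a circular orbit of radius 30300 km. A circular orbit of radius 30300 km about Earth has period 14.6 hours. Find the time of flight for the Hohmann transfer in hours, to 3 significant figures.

From Kepler's third law T² = 4π²r³/μ at r = 30300 km, T = 14.6 hours = 14.6 × 3600 s = 52560 s: μ = 4π²r³/T² = 3.97536×10^5 km³/s².
Transfer-ellipse semi-major axis a_t = (r₁ + r₂)/2 = (6910 + 30300)/2 = 18605 km.
By Kepler's third law the transfer-orbit period is T = 2π√(a_t³/μ), so t = T/2 = 12640 s.
Converting: 12640 s ÷ 3600 s/hour = 3.51 hours.

t = 3.51 hours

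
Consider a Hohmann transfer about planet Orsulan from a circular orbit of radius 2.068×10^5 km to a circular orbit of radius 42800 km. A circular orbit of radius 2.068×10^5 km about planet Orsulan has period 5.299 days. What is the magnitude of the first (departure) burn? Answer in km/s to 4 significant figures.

From Kepler's third law T² = 4π²r³/μ at r = 2.068×10^5 km, T = 5.299 days = 5.299 × 86400 s = 4.578336×10^5 s: μ = 4π²r³/T² = 1.66570×10^6 km³/s².
Transfer-ellipse semi-major axis a_t = (r₁ + r₂)/2 = (2.068×10^5 + 42800)/2 = 1.248×10^5 km.
On the circular orbit at r = 2.068×10^5 km, v_c = √(μ/r) = 2.838 km/s.
Vis-viva on the transfer ellipse at r = 2.068×10^5 km gives v_t = √[μ(2/r − 1/a_t)] = 1.662 km/s.
Δv₁ = |v_t − v_c| = |1.662 − 2.838| = 1.176 km/s.

Δv₁ = 1.176 km/s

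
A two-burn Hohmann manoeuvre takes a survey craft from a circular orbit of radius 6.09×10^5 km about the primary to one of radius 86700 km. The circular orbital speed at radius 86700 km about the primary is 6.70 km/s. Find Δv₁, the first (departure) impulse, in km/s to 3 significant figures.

Δv₁ = 1.27 km/s

From the circular-orbit relation v² = μ/r at r = 86700 km: μ = v²r = (6.70)² × 86700 = 3.89196×10^6 km³/s².
Transfer-ellipse semi-major axis a_t = (r₁ + r₂)/2 = (6.090×10^5 + 86700)/2 = 3.4785×10^5 km.
On the circular orbit at r = 6.090×10^5 km, v_c = √(μ/r) = 2.528 km/s.
Vis-viva on the transfer ellipse at r = 6.090×10^5 km gives v_t = √[μ(2/r − 1/a_t)] = 1.262 km/s.
Δv₁ = |v_t − v_c| = |1.262 − 2.528| = 1.266 km/s.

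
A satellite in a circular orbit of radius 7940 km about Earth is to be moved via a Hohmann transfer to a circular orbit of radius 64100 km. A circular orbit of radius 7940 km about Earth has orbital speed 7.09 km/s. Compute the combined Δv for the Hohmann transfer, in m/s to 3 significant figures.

Δv = 3690 m/s

From the circular-orbit relation v² = μ/r at r = 7940 km: μ = v²r = (7.09)² × 7940 = 3.99129×10^5 km³/s².
The Hohmann ellipse has a_t = (r₁ + r₂)/2 = 36020 km.
Circular speed at r₁: v₁ = √(μ/r₁) = √(3.99129×10^5/7940) = 7.090 km/s.
Transfer-orbit speed at r₁ (vis-viva): v_p = √[μ(2/r₁ − 1/a_t)] = 9.458 km/s.
First burn Δv₁ = |v_p − v₁| = 2.368 km/s.
At r₂, v₂ = √(μ/r₂) = 2.4953 km/s.
Transfer-orbit speed at r₂: v_a = √[μ(2/r₂ − 1/a_t)] = 1.1716 km/s.
Second burn Δv₂ = |v₂ − v_a| = 1.324 km/s.
Total Δv = Δv₁ + Δv₂ = 3.692 km/s.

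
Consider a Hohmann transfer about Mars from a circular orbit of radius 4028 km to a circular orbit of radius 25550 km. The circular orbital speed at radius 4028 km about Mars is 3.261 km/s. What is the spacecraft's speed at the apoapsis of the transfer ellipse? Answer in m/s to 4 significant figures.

v = 675.7 m/s

From the circular-orbit relation v² = μ/r at r = 4028 km: μ = v²r = (3.261)² × 4028 = 42834.2 km³/s².
Transfer-ellipse semi-major axis a_t = (r₁ + r₂)/2 = (4028 + 25550)/2 = 14789 km.
The apoapsis of the transfer ellipse is at r = 25550 km.
From the vis-viva equation, v = √[μ(2/r − 1/a_t)] = 0.6757 km/s.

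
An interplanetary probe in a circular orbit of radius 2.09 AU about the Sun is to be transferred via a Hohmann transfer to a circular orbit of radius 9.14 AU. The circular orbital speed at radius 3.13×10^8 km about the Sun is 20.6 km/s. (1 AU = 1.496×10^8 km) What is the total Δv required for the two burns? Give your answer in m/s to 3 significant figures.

Δv = 9530 m/s

From the circular-orbit relation v² = μ/r at r = 3.13×10^8 km: μ = v²r = (20.6)² × 3.13×10^8 = 1.32825×10^11 km³/s².
In km: r₁ = 2.09 × 1.496×10^8 = 3.12664×10^8 km; r₂ = 9.14 × 1.496×10^8 = 1.367344×10^9 km.
Semi-major axis of the transfer orbit: a_t = (3.12664×10^8 + 1.367344×10^9)/2 = 8.40004×10^8 km.
Circular speed at r₁: v₁ = √(μ/r₁) = √(1.32825×10^11/3.12664×10^8) = 20.6111 km/s.
On the transfer ellipse at r₁, vis-viva gives v_p = √[μ(2/r₁ − 1/a_t)] = 26.2965 km/s.
First burn Δv₁ = |v_p − v₁| = 5.685 km/s.
At r₂, v₂ = √(μ/r₂) = 9.856 km/s.
Transfer-orbit speed at r₂: v_a = √[μ(2/r₂ − 1/a_t)] = 6.013 km/s.
Second burn Δv₂ = |v₂ − v_a| = 3.843 km/s.
Δv = Δv₁ + Δv₂ = 5.685 + 3.843 = 9.528 km/s.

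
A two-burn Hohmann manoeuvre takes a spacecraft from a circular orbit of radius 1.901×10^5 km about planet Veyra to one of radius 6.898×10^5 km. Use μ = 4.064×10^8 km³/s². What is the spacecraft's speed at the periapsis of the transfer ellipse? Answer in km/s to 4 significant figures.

v = 57.90 km/s

Semi-major axis of the transfer orbit: a_t = (1.901×10^5 + 6.898×10^5)/2 = 4.3995×10^5 km.
The periapsis of the transfer ellipse is at r = 1.901×10^5 km.
Applying v² = μ(2/r − 1/a_t): v = 57.90 km/s.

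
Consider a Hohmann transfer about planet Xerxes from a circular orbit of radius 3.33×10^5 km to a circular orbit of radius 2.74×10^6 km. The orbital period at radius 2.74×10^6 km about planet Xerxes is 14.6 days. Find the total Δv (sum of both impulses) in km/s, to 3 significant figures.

Δv = 20.4 km/s

From Kepler's third law T² = 4π²r³/μ at r = 2.74×10^6 km, T = 14.6 days = 14.6 × 86400 s = 1.26144×10^6 s: μ = 4π²r³/T² = 5.10362×10^8 km³/s².
Semi-major axis of the transfer orbit: a_t = (3.330×10^5 + 2.740×10^6)/2 = 1.5365×10^6 km.
Circular speed at r₁: v₁ = √(μ/r₁) = √(5.10362×10^8/3.330×10^5) = 39.15 km/s.
On the transfer ellipse at r₁, vis-viva equation gives v_p = √[μ(2/r₁ − 1/a_t)] = 52.28 km/s.
First burn Δv₁ = |v_p − v₁| = 13.13 km/s.
At r₂, v₂ = √(μ/r₂) = 13.648 km/s.
Transfer-orbit speed at r₂: v_a = √[μ(2/r₂ − 1/a_t)] = 6.3536 km/s.
Second burn Δv₂ = |v₂ − v_a| = 7.294 km/s.
Δv = Δv₁ + Δv₂ = 13.13 + 7.294 = 20.42 km/s.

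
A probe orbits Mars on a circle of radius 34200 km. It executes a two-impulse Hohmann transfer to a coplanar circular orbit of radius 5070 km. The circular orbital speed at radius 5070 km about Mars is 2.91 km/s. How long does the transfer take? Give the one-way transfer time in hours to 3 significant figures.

From the circular-orbit relation v² = μ/r at r = 5070 km: μ = v²r = (2.91)² × 5070 = 42933.3 km³/s².
The Hohmann ellipse has a_t = (r₁ + r₂)/2 = 19635 km.
By Kepler's third law the transfer-orbit period is T = 2π√(a_t³/μ), so t = T/2 = 41720 s.
Converting: 41720 s ÷ 3600 s/hour = 11.6 hours.

t = 11.6 hours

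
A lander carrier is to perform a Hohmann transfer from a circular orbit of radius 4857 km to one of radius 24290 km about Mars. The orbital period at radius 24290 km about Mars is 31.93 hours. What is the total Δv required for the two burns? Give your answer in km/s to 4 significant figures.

Δv = 1.425 km/s

From Kepler's third law T² = 4π²r³/μ at r = 24290 km, T = 31.93 hours = 31.93 × 3600 s = 1.14948×10^5 s: μ = 4π²r³/T² = 42819.3 km³/s².
The Hohmann ellipse has a_t = (r₁ + r₂)/2 = 14573.5 km.
Circular speed at r₁: v₁ = √(μ/r₁) = √(42819.3/4857) = 2.9692 km/s.
Transfer-orbit speed at r₁ (vis-viva equation): v_p = √[μ(2/r₁ − 1/a_t)] = 3.8333 km/s.
First burn Δv₁ = |v_p − v₁| = 0.8641 km/s.
Circular speed at r₂: v₂ = √(μ/r₂) = 1.3277 km/s.
Transfer-orbit speed at r₂: v_a = √[μ(2/r₂ − 1/a_t)] = 0.76649 km/s.
Second burn Δv₂ = |v₂ − v_a| = 0.5612 km/s.
Total Δv = Δv₁ + Δv₂ = 1.425 km/s.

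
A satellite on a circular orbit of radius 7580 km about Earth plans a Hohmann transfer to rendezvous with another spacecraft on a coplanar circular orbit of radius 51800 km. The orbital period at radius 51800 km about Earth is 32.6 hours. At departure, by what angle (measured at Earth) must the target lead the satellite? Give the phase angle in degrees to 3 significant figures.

From Kepler's third law T² = 4π²r³/μ at r = 51800 km, T = 32.6 hours = 32.6 × 3600 s = 1.1736×10^5 s: μ = 4π²r³/T² = 3.98390×10^5 km³/s².
The Hohmann ellipse has a_t = (r₁ + r₂)/2 = 29690 km.
Transfer time t = π√(a_t³/μ) = 25463 s.
The target's mean motion on its circular orbit is ω₂ = √(μ/r₂³) = 5.3538×10^-5 rad/s.
Angle swept by the target during transfer: ω₂·t = 1.3632 rad = 78.11°.
The satellite traverses 180° on the transfer ellipse, so the target must lead by 180° − 78.11° = 102°.

φ = 102°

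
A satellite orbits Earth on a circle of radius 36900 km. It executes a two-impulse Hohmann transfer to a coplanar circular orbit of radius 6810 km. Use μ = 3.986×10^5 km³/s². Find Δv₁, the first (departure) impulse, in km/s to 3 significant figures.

Transfer-ellipse semi-major axis a_t = (r₁ + r₂)/2 = (36900 + 6810)/2 = 21855 km.
On the circular orbit at r = 36900 km, v_c = √(μ/r) = 3.287 km/s.
Transfer-orbit speed at the same r (vis-viva, a = a_t): v_t = √[μ(2/r − 1/a_t)] = 1.835 km/s.
Δv₁ = |v_t − v_c| = |1.835 − 3.287| = 1.452 km/s.

Δv₁ = 1.45 km/s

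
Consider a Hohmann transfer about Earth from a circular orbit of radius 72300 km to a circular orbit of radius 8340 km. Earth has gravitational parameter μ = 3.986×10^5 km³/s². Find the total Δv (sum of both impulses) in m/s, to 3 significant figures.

Δv = 3620 m/s

Transfer-ellipse semi-major axis a_t = (r₁ + r₂)/2 = (72300 + 8340)/2 = 40320 km.
Circular speed at r₁: v₁ = √(μ/r₁) = √(3.986×10^5/72300) = 2.348 km/s.
Transfer-orbit speed at r₁ (vis-viva): v_a = √[μ(2/r₁ − 1/a_t)] = 1.068 km/s.
First burn Δv₁ = |v_a − v₁| = 1.280 km/s.
At r₂, v₂ = √(μ/r₂) = 6.9133 km/s.
Transfer-orbit speed at r₂: v_p = √[μ(2/r₂ − 1/a_t)] = 9.2575 km/s.
Second burn Δv₂ = |v₂ − v_p| = 2.344 km/s.
Δv = Δv₁ + Δv₂ = 1.280 + 2.344 = 3.624 km/s.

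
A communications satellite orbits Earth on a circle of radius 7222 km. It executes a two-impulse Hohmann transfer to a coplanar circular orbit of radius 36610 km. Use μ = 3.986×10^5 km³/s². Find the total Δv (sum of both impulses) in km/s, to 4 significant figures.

Δv = 3.578 km/s

Transfer-ellipse semi-major axis a_t = (r₁ + r₂)/2 = (7222 + 36610)/2 = 21916 km.
At r₁ the circular-orbit speed is v₁ = √(μ/r₁) = 7.429 km/s.
On the transfer ellipse at r₁, vis-viva equation gives v_p = √[μ(2/r₁ − 1/a_t)] = 9.602 km/s.
First burn Δv₁ = |v_p − v₁| = 2.173 km/s.
At r₂, v₂ = √(μ/r₂) = 3.299657 km/s.
Transfer-orbit speed at r₂: v_a = √[μ(2/r₂ − 1/a_t)] = 1.894161 km/s.
Second burn Δv₂ = |v₂ − v_a| = 1.405 km/s.
Δv = Δv₁ + Δv₂ = 2.173 + 1.405 = 3.578 km/s.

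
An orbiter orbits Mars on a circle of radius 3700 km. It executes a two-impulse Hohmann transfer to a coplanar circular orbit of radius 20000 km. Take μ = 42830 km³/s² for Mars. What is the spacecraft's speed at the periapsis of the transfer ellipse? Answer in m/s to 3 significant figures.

v = 4420 m/s

Transfer-ellipse semi-major axis a_t = (r₁ + r₂)/2 = (3700 + 20000)/2 = 11850 km.
At periapsis, r = 3700 km.
From the vis-viva equation, v = √[μ(2/r − 1/a_t)] = 4.420 km/s.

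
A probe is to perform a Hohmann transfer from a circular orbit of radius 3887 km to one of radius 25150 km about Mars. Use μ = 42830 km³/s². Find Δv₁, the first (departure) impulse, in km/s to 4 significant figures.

The Hohmann ellipse has a_t = (r₁ + r₂)/2 = 14518.5 km.
On the circular orbit at r = 3887 km, v_c = √(μ/r) = 3.3195 km/s.
Vis-viva on the transfer ellipse at r = 3887 km gives v_t = √[μ(2/r − 1/a_t)] = 4.3689 km/s.
Δv₁ = |v_t − v_c| = |4.3689 − 3.3195| = 1.049 km/s.

Δv₁ = 1.049 km/s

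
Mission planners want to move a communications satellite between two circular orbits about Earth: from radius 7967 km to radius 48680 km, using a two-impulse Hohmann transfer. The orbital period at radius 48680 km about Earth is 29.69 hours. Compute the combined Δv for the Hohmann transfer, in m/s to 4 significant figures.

Δv = 3544 m/s

From Kepler's third law T² = 4π²r³/μ at r = 48680 km, T = 29.69 hours = 29.69 × 3600 s = 1.06884×10^5 s: μ = 4π²r³/T² = 3.98645×10^5 km³/s².
The Hohmann ellipse has a_t = (r₁ + r₂)/2 = 28323.5 km.
At r₁ the circular-orbit speed is v₁ = √(μ/r₁) = 7.074 km/s.
Transfer-orbit speed at r₁ (v² = μ(2/r − 1/a)): v_p = √[μ(2/r₁ − 1/a_t)] = 9.274 km/s.
First burn Δv₁ = |v_p − v₁| = 2.200 km/s.
At r₂, v₂ = √(μ/r₂) = 2.862 km/s.
Transfer-orbit speed at r₂: v_a = √[μ(2/r₂ − 1/a_t)] = 1.518 km/s.
Second burn Δv₂ = |v₂ − v_a| = 1.344 km/s.
Total Δv = Δv₁ + Δv₂ = 3.544 km/s.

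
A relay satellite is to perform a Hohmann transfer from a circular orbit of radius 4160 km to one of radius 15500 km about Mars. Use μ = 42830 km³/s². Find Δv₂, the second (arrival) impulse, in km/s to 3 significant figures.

Δv₂ = 0.581 km/s

Semi-major axis of the transfer orbit: a_t = (4160 + 15500)/2 = 9830 km.
Circular speed at r = 15500 km: v_c = √(μ/r) = 1.6623 km/s.
Vis-viva on the transfer ellipse at r = 15500 km gives v_t = √[μ(2/r − 1/a_t)] = 1.0814 km/s.
Δv₂ = |v_t − v_c| = |1.0814 − 1.6623| = 0.5809 km/s.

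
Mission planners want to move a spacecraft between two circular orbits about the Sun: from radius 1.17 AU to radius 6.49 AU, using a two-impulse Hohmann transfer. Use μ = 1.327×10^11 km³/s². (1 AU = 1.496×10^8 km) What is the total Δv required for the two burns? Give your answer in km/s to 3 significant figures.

In km: r₁ = 1.17 × 1.496×10^8 = 1.75032×10^8 km; r₂ = 6.49 × 1.496×10^8 = 9.70904×10^8 km.
Semi-major axis of the transfer orbit: a_t = (1.75032×10^8 + 9.70904×10^8)/2 = 5.72968×10^8 km.
Circular speed at r₁: v₁ = √(μ/r₁) = √(1.327×10^11/1.75032×10^8) = 27.5345 km/s.
On the transfer ellipse at r₁, vis-viva equation gives v_p = √[μ(2/r₁ − 1/a_t)] = 35.8426 km/s.
First burn Δv₁ = |v_p − v₁| = 8.308 km/s.
At r₂, v₂ = √(μ/r₂) = 11.691 km/s.
Transfer-orbit speed at r₂: v_a = √[μ(2/r₂ − 1/a_t)] = 6.4616 km/s.
Second burn Δv₂ = |v₂ − v_a| = 5.229 km/s.
Total Δv = Δv₁ + Δv₂ = 13.54 km/s.

Δv = 13.5 km/s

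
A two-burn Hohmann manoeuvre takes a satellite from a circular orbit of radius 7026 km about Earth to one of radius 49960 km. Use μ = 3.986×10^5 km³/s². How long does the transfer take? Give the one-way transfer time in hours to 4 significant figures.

t = 6.648 hours

Semi-major axis of the transfer orbit: a_t = (7026 + 49960)/2 = 28493 km.
By Kepler's third law the transfer-orbit period is T = 2π√(a_t³/μ), so t = T/2 = 23933 s.
Converting: 23933 s ÷ 3600 s/hour = 6.648 hours.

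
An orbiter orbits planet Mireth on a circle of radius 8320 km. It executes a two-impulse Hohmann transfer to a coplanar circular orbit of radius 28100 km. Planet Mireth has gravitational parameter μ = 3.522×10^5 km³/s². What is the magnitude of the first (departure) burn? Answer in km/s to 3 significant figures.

Δv₁ = 1.58 km/s

The Hohmann ellipse has a_t = (r₁ + r₂)/2 = 18210 km.
Circular speed at r = 8320 km: v_c = √(μ/r) = 6.506 km/s.
Vis-viva on the transfer ellipse at r = 8320 km gives v_t = √[μ(2/r − 1/a_t)] = 8.082 km/s.
Δv₁ = |v_t − v_c| = |8.082 − 6.506| = 1.576 km/s.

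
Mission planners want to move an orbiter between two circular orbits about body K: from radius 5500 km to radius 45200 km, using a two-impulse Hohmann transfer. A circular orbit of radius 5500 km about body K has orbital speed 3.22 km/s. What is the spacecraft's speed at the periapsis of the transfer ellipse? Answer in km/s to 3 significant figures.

v = 4.30 km/s

From the circular-orbit relation v² = μ/r at r = 5500 km: μ = v²r = (3.22)² × 5500 = 57026.2 km³/s².
Semi-major axis of the transfer orbit: a_t = (5500 + 45200)/2 = 25350 km.
The periapsis of the transfer ellipse is at r = 5500 km.
Vis-viva: v = √[μ(2/r − 1/a_t)] = √[57026.2 × (2/5500 − 1/25350)] = 4.300 km/s.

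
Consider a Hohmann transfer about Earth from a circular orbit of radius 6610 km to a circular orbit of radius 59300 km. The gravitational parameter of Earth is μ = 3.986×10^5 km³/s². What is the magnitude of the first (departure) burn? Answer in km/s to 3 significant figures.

Semi-major axis of the transfer orbit: a_t = (6610 + 59300)/2 = 32955 km.
On the circular orbit at r = 6610 km, v_c = √(μ/r) = 7.76547 km/s.
Transfer-orbit speed at the same r (vis-viva, a = a_t): v_t = √[μ(2/r − 1/a_t)] = 10.4168 km/s.
Δv₁ = |v_t − v_c| = |10.4168 − 7.76547| = 2.651 km/s.

Δv₁ = 2.65 km/s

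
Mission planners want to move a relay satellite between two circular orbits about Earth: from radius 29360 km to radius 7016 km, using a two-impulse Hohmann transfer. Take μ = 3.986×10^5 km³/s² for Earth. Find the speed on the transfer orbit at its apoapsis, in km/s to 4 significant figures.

v = 2.288 km/s

The Hohmann ellipse has a_t = (r₁ + r₂)/2 = 18188 km.
At apoapsis, r = 29360 km.
Vis-viva: v = √[μ(2/r − 1/a_t)] = √[3.986×10^5 × (2/29360 − 1/18188)] = 2.288 km/s.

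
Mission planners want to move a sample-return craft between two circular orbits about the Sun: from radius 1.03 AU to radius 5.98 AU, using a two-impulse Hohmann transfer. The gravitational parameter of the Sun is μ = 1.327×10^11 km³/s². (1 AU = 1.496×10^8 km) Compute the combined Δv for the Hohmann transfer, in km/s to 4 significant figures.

Δv = 14.56 km/s

In km: r₁ = 1.03 × 1.496×10^8 = 1.54088×10^8 km; r₂ = 5.98 × 1.496×10^8 = 8.94608×10^8 km.
Semi-major axis of the transfer orbit: a_t = (1.54088×10^8 + 8.94608×10^8)/2 = 5.24348×10^8 km.
At r₁ the circular-orbit speed is v₁ = √(μ/r₁) = 29.346 km/s.
Transfer-orbit speed at r₁ (vis-viva): v_p = √[μ(2/r₁ − 1/a_t)] = 38.332 km/s.
First burn Δv₁ = |v_p − v₁| = 8.986 km/s.
At r₂, v₂ = √(μ/r₂) = 12.179 km/s.
Transfer-orbit speed at r₂: v_a = √[μ(2/r₂ − 1/a_t)] = 6.6023 km/s.
Second burn Δv₂ = |v₂ − v_a| = 5.577 km/s.
Total Δv = Δv₁ + Δv₂ = 14.56 km/s.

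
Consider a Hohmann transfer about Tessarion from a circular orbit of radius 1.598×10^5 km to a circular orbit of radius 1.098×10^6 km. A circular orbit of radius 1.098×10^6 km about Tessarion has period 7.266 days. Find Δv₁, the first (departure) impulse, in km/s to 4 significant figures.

From Kepler's third law T² = 4π²r³/μ at r = 1.098×10^6 km, T = 7.266 days = 7.266 × 86400 s = 6.277824×10^5 s: μ = 4π²r³/T² = 1.32602×10^8 km³/s².
Semi-major axis of the transfer orbit: a_t = (1.598×10^5 + 1.098×10^6)/2 = 6.289×10^5 km.
On the circular orbit at r = 1.598×10^5 km, v_c = √(μ/r) = 28.806 km/s.
Vis-viva on the transfer ellipse at r = 1.598×10^5 km gives v_t = √[μ(2/r − 1/a_t)] = 38.062 km/s.
Δv₁ = |v_t − v_c| = |38.062 − 28.806| = 9.256 km/s.

Δv₁ = 9.256 km/s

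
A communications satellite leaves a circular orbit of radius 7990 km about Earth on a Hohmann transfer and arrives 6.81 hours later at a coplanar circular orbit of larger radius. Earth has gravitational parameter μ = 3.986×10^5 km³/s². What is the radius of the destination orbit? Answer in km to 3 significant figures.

r₂ = 49900 km

Transfer time t = 6.81 hours = 24516 s, and t = π√(a_t³/μ).
So a_t = (μ t²/π²)^(1/3) = (3.986×10^5 × (24516)² / π²)^(1/3) = 28954 km.
Since a_t = (r₁ + r₂)/2, r₂ = 2a_t − r₁ = 2×28954 − 7990 = 49918 km.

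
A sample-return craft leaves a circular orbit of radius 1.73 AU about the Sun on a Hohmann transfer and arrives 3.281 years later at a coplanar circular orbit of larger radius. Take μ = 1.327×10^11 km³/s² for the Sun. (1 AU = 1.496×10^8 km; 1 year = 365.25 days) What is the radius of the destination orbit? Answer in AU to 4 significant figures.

r₂ = 5.280 AU

In km: r₁ = 1.73 × 1.496×10^8 = 2.58808×10^8 km.
Transfer time t = 3.281 years × 365.25 × 86400 s = 1.035404856×10^8 s, and t = π√(a_t³/μ).
So a_t = (μ t²/π²)^(1/3) = (1.327×10^11 × (1.035404856×10^8)² / π²)^(1/3) = 5.2432×10^8 km.
Since a_t = (r₁ + r₂)/2, r₂ = 2a_t − r₁ = 2×5.2432×10^8 − 2.58808×10^8 = 7.89832×10^8 km.
In AU: r₂ = 7.89832×10^8 / 1.496×10^8 = 5.280 AU.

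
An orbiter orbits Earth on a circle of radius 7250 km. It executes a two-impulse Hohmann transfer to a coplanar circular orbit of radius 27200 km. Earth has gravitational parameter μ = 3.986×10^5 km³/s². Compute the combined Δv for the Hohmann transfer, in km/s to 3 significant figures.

Δv = 3.25 km/s

Transfer-ellipse semi-major axis a_t = (r₁ + r₂)/2 = (7250 + 27200)/2 = 17225 km.
At r₁ the circular-orbit speed is v₁ = √(μ/r₁) = 7.4148 km/s.
Transfer-orbit speed at r₁ (vis-viva): v_p = √[μ(2/r₁ − 1/a_t)] = 9.3176 km/s.
First burn Δv₁ = |v_p − v₁| = 1.9028 km/s.
At r₂, v₂ = √(μ/r₂) = 3.82811 km/s.
Transfer-orbit speed at r₂: v_a = √[μ(2/r₂ − 1/a_t)] = 2.48355 km/s.
Second burn Δv₂ = |v₂ − v_a| = 1.3446 km/s.
Δv = Δv₁ + Δv₂ = 1.9028 + 1.3446 = 3.247 km/s.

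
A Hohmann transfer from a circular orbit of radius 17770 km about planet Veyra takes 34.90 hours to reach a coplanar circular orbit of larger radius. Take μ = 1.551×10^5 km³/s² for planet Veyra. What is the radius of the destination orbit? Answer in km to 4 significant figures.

Transfer time t = 34.90 hours = 1.2564×10^5 s, and t = π√(a_t³/μ).
So a_t = (μ t²/π²)^(1/3) = (1.551×10^5 × (1.2564×10^5)² / π²)^(1/3) = 62833 km.
Since a_t = (r₁ + r₂)/2, r₂ = 2a_t − r₁ = 2×62833 − 17770 = 1.07896×10^5 km.

r₂ = 1.079×10^5 km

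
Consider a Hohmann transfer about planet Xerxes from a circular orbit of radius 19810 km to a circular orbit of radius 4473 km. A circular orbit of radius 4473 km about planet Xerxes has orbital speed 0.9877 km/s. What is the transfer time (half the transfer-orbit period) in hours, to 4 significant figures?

From the circular-orbit relation v² = μ/r at r = 4473 km: μ = v²r = (0.9877)² × 4473 = 4363.64 km³/s².
The Hohmann ellipse has a_t = (r₁ + r₂)/2 = 12141.5 km.
Transfer time t = π√(a_t³/μ) = π√((12141.5)³ / 4363.64) = 63626 s.
Converting: 63626 s ÷ 3600 s/hour = 17.67 hours.

t = 17.67 hours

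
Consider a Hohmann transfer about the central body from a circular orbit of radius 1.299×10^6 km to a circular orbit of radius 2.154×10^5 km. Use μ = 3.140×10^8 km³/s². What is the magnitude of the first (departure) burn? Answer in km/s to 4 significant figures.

Δv₁ = 7.255 km/s

Semi-major axis of the transfer orbit: a_t = (1.299×10^6 + 2.154×10^5)/2 = 7.572×10^5 km.
On the circular orbit at r = 1.299×10^6 km, v_c = √(μ/r) = 15.547 km/s.
Vis-viva on the transfer ellipse at r = 1.299×10^6 km gives v_t = √[μ(2/r − 1/a_t)] = 8.2924 km/s.
Δv₁ = |v_t − v_c| = |8.2924 − 15.547| = 7.255 km/s.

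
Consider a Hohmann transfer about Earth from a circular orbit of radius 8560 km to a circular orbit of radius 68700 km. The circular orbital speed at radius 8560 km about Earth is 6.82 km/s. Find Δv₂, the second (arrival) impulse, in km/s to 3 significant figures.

From the circular-orbit relation v² = μ/r at r = 8560 km: μ = v²r = (6.82)² × 8560 = 3.98146×10^5 km³/s².
Semi-major axis of the transfer orbit: a_t = (8560 + 68700)/2 = 38630 km.
Circular speed at r = 68700 km: v_c = √(μ/r) = 2.407 km/s.
Vis-viva on the transfer ellipse at r = 68700 km gives v_t = √[μ(2/r − 1/a_t)] = 1.133 km/s.
Δv₂ = |v_t − v_c| = |1.133 − 2.407| = 1.274 km/s.

Δv₂ = 1.27 km/s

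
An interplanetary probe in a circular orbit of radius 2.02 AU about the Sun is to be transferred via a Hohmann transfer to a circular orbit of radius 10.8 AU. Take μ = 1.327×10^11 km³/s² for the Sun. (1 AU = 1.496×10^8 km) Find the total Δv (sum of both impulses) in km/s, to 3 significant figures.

Δv = 10.2 km/s

In km: r₁ = 2.02 × 1.496×10^8 = 3.02192×10^8 km; r₂ = 10.8 × 1.496×10^8 = 1.61568×10^9 km.
The Hohmann ellipse has a_t = (r₁ + r₂)/2 = 9.58936×10^8 km.
Circular speed at r₁: v₁ = √(μ/r₁) = √(1.327×10^11/3.02192×10^8) = 20.955 km/s.
Transfer-orbit speed at r₁ (vis-viva): v_p = √[μ(2/r₁ − 1/a_t)] = 27.200 km/s.
First burn Δv₁ = |v_p − v₁| = 6.245 km/s.
At r₂, v₂ = √(μ/r₂) = 9.063 km/s.
Transfer-orbit speed at r₂: v_a = √[μ(2/r₂ − 1/a_t)] = 5.088 km/s.
Second burn Δv₂ = |v₂ − v_a| = 3.975 km/s.
Total Δv = Δv₁ + Δv₂ = 10.22 km/s.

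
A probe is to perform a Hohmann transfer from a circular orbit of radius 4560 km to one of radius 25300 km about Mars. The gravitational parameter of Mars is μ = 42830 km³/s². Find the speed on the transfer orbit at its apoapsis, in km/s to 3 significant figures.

v = 0.719 km/s

Transfer-ellipse semi-major axis a_t = (r₁ + r₂)/2 = (4560 + 25300)/2 = 14930 km.
At apoapsis, r = 25300 km.
Applying v² = μ(2/r − 1/a_t): v = 0.7191 km/s.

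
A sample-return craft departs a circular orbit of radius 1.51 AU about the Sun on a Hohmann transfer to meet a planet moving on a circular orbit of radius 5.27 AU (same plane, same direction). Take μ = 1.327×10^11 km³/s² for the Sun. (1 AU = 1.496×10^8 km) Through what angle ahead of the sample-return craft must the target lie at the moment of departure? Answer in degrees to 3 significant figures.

In km: r₁ = 1.51 × 1.496×10^8 = 2.25896×10^8 km; r₂ = 5.27 × 1.496×10^8 = 7.88392×10^8 km.
The Hohmann ellipse has a_t = (r₁ + r₂)/2 = 5.07144×10^8 km.
Transfer time t = π√(a_t³/μ) = 9.8494×10^7 s.
Target angular speed ω₂ = √(μ/r₂³) = 1.6456×10^-8 rad/s.
Angle swept by the target during transfer: ω₂·t = 1.62082 rad = 92.87°.
The sample-return craft traverses 180° on the transfer ellipse, so the target must lead by 180° − 92.87° = 87.1°.

φ = 87.1°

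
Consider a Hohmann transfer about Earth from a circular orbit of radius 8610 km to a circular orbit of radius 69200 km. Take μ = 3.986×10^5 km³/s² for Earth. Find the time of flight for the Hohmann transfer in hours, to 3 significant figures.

The Hohmann ellipse has a_t = (r₁ + r₂)/2 = 38905 km.
By Kepler's third law the transfer-orbit period is T = 2π√(a_t³/μ), so t = T/2 = 38180 s.
Converting: 38180 s ÷ 3600 s/hour = 10.6 hours.

t = 10.6 hours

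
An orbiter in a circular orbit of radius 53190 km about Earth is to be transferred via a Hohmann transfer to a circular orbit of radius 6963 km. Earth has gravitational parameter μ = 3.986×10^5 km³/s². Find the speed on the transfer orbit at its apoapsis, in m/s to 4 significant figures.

The Hohmann ellipse has a_t = (r₁ + r₂)/2 = 30076.5 km.
At apoapsis, r = 53190 km.
From the vis-viva equation, v = √[μ(2/r − 1/a_t)] = 1.317 km/s.

v = 1317 m/s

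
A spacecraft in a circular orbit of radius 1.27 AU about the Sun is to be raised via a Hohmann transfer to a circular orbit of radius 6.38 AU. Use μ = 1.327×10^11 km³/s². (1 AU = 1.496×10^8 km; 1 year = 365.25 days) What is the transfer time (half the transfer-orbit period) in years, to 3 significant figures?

t = 3.74 years

In km: r₁ = 1.27 × 1.496×10^8 = 1.89992×10^8 km; r₂ = 6.38 × 1.496×10^8 = 9.54448×10^8 km.
The Hohmann ellipse has a_t = (r₁ + r₂)/2 = 5.7222×10^8 km.
Half the transfer-orbit period gives t = π√(a_t³/μ) = 1.180×10^8 s.
Converting: 1.180×10^8 s ÷ 3.15576×10^7 s/year (365.25 × 86400) = 3.74 years.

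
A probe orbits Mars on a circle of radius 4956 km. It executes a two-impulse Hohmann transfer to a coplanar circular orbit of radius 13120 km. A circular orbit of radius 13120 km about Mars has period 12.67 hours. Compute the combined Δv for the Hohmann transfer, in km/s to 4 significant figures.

From Kepler's third law T² = 4π²r³/μ at r = 13120 km, T = 12.67 hours = 12.67 × 3600 s = 45612 s: μ = 4π²r³/T² = 42855.1 km³/s².
Semi-major axis of the transfer orbit: a_t = (4956 + 13120)/2 = 9038 km.
Circular speed at r₁: v₁ = √(μ/r₁) = √(42855.1/4956) = 2.9406 km/s.
On the transfer ellipse at r₁, vis-viva equation gives v_p = √[μ(2/r₁ − 1/a_t)] = 3.5430 km/s.
First burn Δv₁ = |v_p − v₁| = 0.6024 km/s.
At r₂, v₂ = √(μ/r₂) = 1.807 km/s.
Transfer-orbit speed at r₂: v_a = √[μ(2/r₂ − 1/a_t)] = 1.338 km/s.
Second burn Δv₂ = |v₂ − v_a| = 0.4690 km/s.
Total Δv = Δv₁ + Δv₂ = 1.071 km/s.

Δv = 1.071 km/s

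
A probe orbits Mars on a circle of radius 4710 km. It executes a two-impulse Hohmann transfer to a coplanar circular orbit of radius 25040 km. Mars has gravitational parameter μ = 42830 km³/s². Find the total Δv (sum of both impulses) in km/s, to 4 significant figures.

Δv = 1.469 km/s

Transfer-ellipse semi-major axis a_t = (r₁ + r₂)/2 = (4710 + 25040)/2 = 14875 km.
Circular speed at r₁: v₁ = √(μ/r₁) = √(42830/4710) = 3.0155 km/s.
Transfer-orbit speed at r₁ (v² = μ(2/r − 1/a)): v_p = √[μ(2/r₁ − 1/a_t)] = 3.9125 km/s.
First burn Δv₁ = |v_p − v₁| = 0.8970 km/s.
Circular speed at r₂: v₂ = √(μ/r₂) = 1.3078 km/s.
Transfer-orbit speed at r₂: v_a = √[μ(2/r₂ − 1/a_t)] = 0.73593 km/s.
Second burn Δv₂ = |v₂ − v_a| = 0.5719 km/s.
Δv = Δv₁ + Δv₂ = 0.8970 + 0.5719 = 1.469 km/s.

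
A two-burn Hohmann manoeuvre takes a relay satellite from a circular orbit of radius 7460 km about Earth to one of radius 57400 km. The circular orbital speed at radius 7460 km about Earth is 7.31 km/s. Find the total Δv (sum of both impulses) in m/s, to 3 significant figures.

Δv = 3790 m/s

From the circular-orbit relation v² = μ/r at r = 7460 km: μ = v²r = (7.31)² × 7460 = 3.98633×10^5 km³/s².
The Hohmann ellipse has a_t = (r₁ + r₂)/2 = 32430 km.
At r₁ the circular-orbit speed is v₁ = √(μ/r₁) = 7.3100 km/s.
Transfer-orbit speed at r₁ (v² = μ(2/r − 1/a)): v_p = √[μ(2/r₁ − 1/a_t)] = 9.7252 km/s.
First burn Δv₁ = |v_p − v₁| = 2.4152 km/s.
At r₂, v₂ = √(μ/r₂) = 2.6353 km/s.
Transfer-orbit speed at r₂: v_a = √[μ(2/r₂ − 1/a_t)] = 1.2639 km/s.
Second burn Δv₂ = |v₂ − v_a| = 1.3714 km/s.
Δv = Δv₁ + Δv₂ = 2.4152 + 1.3714 = 3.787 km/s.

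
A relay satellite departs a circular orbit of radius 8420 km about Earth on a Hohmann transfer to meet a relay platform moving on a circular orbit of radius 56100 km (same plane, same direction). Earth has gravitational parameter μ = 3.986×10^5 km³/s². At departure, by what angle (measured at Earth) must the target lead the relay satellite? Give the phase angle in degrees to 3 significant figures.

Semi-major axis of the transfer orbit: a_t = (8420 + 56100)/2 = 32260 km.
The half-period of the transfer ellipse is t = π√(a_t³/μ) = 28832 s.
The target's mean motion on its circular orbit is ω₂ = √(μ/r₂³) = 4.7514×10^-5 rad/s.
Angle swept by the target during transfer: ω₂·t = 1.3699 rad = 78.49°.
The relay satellite traverses 180° on the transfer ellipse, so the target must lead by 180° − 78.49° = 102°.

φ = 102°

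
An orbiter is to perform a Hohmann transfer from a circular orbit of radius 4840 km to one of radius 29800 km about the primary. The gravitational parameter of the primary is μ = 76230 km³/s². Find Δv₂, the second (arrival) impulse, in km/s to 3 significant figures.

Δv₂ = 0.754 km/s

Transfer-ellipse semi-major axis a_t = (r₁ + r₂)/2 = (4840 + 29800)/2 = 17320 km.
Circular speed at r = 29800 km: v_c = √(μ/r) = 1.5994 km/s.
Vis-viva on the transfer ellipse at r = 29800 km gives v_t = √[μ(2/r − 1/a_t)] = 0.84548 km/s.
Δv₂ = |v_t − v_c| = |0.84548 − 1.5994| = 0.7539 km/s.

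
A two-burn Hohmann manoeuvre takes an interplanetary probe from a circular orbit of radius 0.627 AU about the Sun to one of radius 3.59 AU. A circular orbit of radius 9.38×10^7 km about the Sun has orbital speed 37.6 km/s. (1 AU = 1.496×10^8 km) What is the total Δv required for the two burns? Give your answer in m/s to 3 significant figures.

From the circular-orbit relation v² = μ/r at r = 9.38×10^7 km: μ = v²r = (37.6)² × 9.38×10^7 = 1.32611×10^11 km³/s².
In km: r₁ = 0.627 × 1.496×10^8 = 9.37992×10^7 km; r₂ = 3.59 × 1.496×10^8 = 5.37064×10^8 km.
Transfer-ellipse semi-major axis a_t = (r₁ + r₂)/2 = (9.37992×10^7 + 5.37064×10^8)/2 = 3.154316×10^8 km.
At r₁ the circular-orbit speed is v₁ = √(μ/r₁) = 37.6002 km/s.
Transfer-orbit speed at r₁ (vis-viva): v_p = √[μ(2/r₁ − 1/a_t)] = 49.0626 km/s.
First burn Δv₁ = |v_p − v₁| = 11.462 km/s.
At r₂, v₂ = √(μ/r₂) = 15.71362 km/s.
Transfer-orbit speed at r₂: v_a = √[μ(2/r₂ − 1/a_t)] = 8.568863 km/s.
Second burn Δv₂ = |v₂ − v_a| = 7.1448 km/s.
Total Δv = Δv₁ + Δv₂ = 18.61 km/s.

Δv = 18600 m/s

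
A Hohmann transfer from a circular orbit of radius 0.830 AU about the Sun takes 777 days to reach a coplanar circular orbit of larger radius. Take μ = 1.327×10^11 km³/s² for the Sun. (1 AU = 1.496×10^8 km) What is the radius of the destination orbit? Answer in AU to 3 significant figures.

r₂ = 4.42 AU

In km: r₁ = 0.830 × 1.496×10^8 = 1.24168×10^8 km.
Transfer time t = 777 days = 6.71328×10^7 s, and t = π√(a_t³/μ).
So a_t = (μ t²/π²)^(1/3) = (1.327×10^11 × (6.71328×10^7)² / π²)^(1/3) = 3.9278×10^8 km.
Since a_t = (r₁ + r₂)/2, r₂ = 2a_t − r₁ = 2×3.9278×10^8 − 1.24168×10^8 = 6.61392×10^8 km.
In AU: r₂ = 6.61392×10^8 / 1.496×10^8 = 4.42 AU.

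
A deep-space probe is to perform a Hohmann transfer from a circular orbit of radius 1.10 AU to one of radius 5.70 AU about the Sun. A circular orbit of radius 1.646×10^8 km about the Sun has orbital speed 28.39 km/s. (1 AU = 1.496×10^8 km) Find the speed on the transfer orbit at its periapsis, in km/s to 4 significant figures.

From the circular-orbit relation v² = μ/r at r = 1.646×10^8 km: μ = v²r = (28.39)² × 1.646×10^8 = 1.32666×10^11 km³/s².
In km: r₁ = 1.10 × 1.496×10^8 = 1.6456×10^8 km; r₂ = 5.70 × 1.496×10^8 = 8.5272×10^8 km.
Semi-major axis of the transfer orbit: a_t = (1.6456×10^8 + 8.5272×10^8)/2 = 5.0864×10^8 km.
The periapsis of the transfer ellipse is at r = 1.6456×10^8 km.
Vis-viva: v = √[μ(2/r − 1/a_t)] = √[1.32666×10^11 × (2/1.6456×10^8 − 1/5.0864×10^8)] = 36.76 km/s.

v = 36.76 km/s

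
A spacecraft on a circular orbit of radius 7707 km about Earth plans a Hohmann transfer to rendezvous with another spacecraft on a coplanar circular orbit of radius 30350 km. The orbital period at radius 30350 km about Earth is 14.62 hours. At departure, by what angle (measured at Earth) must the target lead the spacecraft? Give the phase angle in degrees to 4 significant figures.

φ = 90.64°

From Kepler's third law T² = 4π²r³/μ at r = 30350 km, T = 14.62 hours = 14.62 × 3600 s = 52632 s: μ = 4π²r³/T² = 3.98415×10^5 km³/s².
Semi-major axis of the transfer orbit: a_t = (7707 + 30350)/2 = 19028.5 km.
Transfer time t = π√(a_t³/μ) = 13064 s.
Target angular speed ω₂ = √(μ/r₂³) = 1.1938×10^-4 rad/s.
Angle swept by the target during transfer: ω₂·t = 1.5596 rad = 89.36°.
The spacecraft traverses 180° on the transfer ellipse, so the target must lead by 180° − 89.36° = 90.64°.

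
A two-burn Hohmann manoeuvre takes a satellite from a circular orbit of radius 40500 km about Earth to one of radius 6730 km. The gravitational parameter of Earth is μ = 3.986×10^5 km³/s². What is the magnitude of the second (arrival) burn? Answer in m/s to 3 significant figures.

Δv₂ = 2380 m/s

The Hohmann ellipse has a_t = (r₁ + r₂)/2 = 23615 km.
On the circular orbit at r = 6730 km, v_c = √(μ/r) = 7.69593 km/s.
Transfer-orbit speed at the same r (vis-viva, a = a_t): v_t = √[μ(2/r − 1/a_t)] = 10.0785 km/s.
Δv₂ = |v_t − v_c| = |10.0785 − 7.69593| = 2.383 km/s.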